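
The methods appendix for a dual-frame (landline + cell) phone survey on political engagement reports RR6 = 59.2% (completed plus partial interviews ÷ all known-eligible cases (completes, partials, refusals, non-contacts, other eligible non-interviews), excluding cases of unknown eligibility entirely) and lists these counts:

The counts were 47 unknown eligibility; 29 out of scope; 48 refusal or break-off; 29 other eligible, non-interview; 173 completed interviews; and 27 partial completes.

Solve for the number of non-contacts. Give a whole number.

61

Top: 173 + 27 = 200
RR6 = 200 / D = 0.592
D = 200 / 0.592 = 337.8
Rest of base = 277
non-contacts = 337.8 − 277 ≈ 61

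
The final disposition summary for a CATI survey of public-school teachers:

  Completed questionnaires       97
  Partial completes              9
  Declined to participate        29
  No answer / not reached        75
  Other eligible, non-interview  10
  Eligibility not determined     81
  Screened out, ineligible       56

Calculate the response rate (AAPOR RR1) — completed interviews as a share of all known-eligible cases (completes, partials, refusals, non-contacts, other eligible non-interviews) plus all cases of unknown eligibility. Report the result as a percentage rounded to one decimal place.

32.2%

Top = 97
Base = 97 + 9 + 29 + 75 + 10 + 81 = 301
RR1 = 97 / 301 = 0.3223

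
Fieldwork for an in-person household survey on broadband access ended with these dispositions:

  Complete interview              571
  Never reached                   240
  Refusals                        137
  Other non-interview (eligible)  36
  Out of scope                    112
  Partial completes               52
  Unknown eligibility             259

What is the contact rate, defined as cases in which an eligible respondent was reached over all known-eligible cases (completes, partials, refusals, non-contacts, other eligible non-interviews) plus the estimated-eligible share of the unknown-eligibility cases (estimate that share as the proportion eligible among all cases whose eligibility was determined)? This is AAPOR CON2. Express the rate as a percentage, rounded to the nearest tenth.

62.7%

Num → 571 + 52 + 137 + 36 = 796
Determined eligible → 571 + 52 + 137 + 240 + 36 = 1036
e = 1036 / (1036 + 112) = 1036 / 1148 = 0.9024
Eligible share of unknowns → 0.9024 × 259 = 233.72
Base → 1036 + 233.72 = 1269.72
CON2 = 796 / 1269.72 = 0.6269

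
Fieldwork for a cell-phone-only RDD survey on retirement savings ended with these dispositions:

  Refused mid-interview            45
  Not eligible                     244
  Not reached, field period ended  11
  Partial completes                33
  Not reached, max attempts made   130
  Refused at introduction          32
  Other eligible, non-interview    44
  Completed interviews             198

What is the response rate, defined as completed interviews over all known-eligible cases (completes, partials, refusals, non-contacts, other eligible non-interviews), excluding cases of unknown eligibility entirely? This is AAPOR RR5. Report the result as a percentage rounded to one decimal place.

40.2%

Refusal or break-off = 32 + 45 = 77
Never reached = 11 + 130 = 141
Top: 198
Denominator: 198 + 33 + 77 + 141 + 44 = 493
RR5 = 198 / 493 = 0.4016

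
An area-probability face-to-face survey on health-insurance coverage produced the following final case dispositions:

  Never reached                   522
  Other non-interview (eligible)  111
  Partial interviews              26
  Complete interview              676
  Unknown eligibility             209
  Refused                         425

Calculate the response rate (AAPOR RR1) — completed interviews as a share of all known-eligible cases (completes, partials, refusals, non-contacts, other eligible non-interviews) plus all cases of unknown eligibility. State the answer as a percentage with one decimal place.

Numerator = 676
Denominator = 676 + 26 + 425 + 522 + 111 + 209 = 1969
RR1 = 676 / 1969 = 0.3433

34.3%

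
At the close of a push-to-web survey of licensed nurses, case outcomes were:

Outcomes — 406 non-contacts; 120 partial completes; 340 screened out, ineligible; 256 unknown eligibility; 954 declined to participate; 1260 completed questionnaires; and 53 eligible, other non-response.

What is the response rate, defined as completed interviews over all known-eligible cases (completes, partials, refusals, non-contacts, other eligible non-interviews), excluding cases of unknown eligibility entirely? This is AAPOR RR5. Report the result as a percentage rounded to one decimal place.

45.1%

Top = 1260
Denom = 1260 + 120 + 954 + 406 + 53 = 2793
RR5 = 1260 / 2793 = 0.4511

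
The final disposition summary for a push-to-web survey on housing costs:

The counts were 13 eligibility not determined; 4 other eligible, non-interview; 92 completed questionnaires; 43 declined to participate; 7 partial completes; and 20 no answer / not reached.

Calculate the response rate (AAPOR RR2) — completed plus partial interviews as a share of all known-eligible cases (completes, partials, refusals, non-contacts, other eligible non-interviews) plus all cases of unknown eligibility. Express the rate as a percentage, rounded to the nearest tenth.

55.3%

Num: 92 + 7 = 99
Denominator: 92 + 7 + 43 + 20 + 4 + 13 = 179
RR2 = 99 / 179 = 0.5531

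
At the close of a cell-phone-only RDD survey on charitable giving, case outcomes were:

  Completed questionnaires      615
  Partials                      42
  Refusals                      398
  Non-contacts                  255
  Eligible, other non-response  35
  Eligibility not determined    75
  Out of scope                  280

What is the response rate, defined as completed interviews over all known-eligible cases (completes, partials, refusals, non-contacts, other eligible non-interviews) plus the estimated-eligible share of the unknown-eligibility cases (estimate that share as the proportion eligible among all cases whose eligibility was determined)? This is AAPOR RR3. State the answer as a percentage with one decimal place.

Num → 615
Known eligible → 615 + 42 + 398 + 255 + 35 = 1345
e = 1345 / (1345 + 280) = 1345 / 1625 = 0.8277
Eligible share of unknowns → 0.8277 × 75 = 62.08
Denominator → 1345 + 62.08 = 1407.08
RR3 = 615 / 1407.08 = 0.4371

43.7%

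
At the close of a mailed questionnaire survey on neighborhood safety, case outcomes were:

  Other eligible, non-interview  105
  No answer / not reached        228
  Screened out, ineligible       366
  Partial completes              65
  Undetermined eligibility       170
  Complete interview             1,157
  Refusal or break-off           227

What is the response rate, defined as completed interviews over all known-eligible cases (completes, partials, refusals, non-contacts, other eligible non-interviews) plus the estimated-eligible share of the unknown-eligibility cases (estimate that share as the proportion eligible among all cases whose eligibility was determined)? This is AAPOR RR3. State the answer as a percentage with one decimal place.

60.2%

Numerator = 1157
Eligible (known) = 1157 + 65 + 227 + 228 + 105 = 1782
e = 1782 / (1782 + 366) = 1782 / 2148 = 0.8296
e × U = 0.8296 × 170 = 141.03
Denom = 1782 + 141.03 = 1923.03
RR3 = 1157 / 1923.03 = 0.6017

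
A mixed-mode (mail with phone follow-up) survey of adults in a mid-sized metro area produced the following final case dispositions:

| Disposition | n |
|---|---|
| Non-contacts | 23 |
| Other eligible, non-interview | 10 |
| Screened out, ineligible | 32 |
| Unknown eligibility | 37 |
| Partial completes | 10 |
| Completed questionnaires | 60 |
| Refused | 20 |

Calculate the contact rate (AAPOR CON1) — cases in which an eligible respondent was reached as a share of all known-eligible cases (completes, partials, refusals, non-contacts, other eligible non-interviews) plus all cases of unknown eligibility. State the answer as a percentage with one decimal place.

Num: 60 + 10 + 20 + 10 = 100
Denominator: 60 + 10 + 20 + 23 + 10 + 37 = 160
CON1 = 100 / 160 = 0.6250

62.5%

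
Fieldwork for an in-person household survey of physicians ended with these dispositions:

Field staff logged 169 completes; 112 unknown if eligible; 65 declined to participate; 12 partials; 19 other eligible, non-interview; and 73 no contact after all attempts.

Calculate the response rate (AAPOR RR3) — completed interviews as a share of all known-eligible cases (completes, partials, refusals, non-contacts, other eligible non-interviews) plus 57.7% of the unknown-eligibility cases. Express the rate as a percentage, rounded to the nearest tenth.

Numerator: 169
Eligible (known): 169 + 12 + 65 + 73 + 19 = 338
Estimated eligible among unknowns: 0.5770 × 112 = 64.62
Denominator: 338 + 64.62 = 402.62
RR3 = 169 / 402.62 = 0.4198

42.0%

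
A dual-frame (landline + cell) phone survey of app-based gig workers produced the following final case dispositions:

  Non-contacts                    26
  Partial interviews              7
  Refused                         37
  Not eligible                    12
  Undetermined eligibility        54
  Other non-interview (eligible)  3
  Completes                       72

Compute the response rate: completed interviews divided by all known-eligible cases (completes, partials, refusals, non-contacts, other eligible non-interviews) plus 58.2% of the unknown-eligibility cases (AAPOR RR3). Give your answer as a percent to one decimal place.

Num = 72
Determined eligible = 72 + 7 + 37 + 26 + 3 = 145
Eligible share of unknowns = 0.5820 × 54 = 31.43
Denominator = 145 + 31.43 = 176.43
RR3 = 72 / 176.43 = 0.4081

40.8%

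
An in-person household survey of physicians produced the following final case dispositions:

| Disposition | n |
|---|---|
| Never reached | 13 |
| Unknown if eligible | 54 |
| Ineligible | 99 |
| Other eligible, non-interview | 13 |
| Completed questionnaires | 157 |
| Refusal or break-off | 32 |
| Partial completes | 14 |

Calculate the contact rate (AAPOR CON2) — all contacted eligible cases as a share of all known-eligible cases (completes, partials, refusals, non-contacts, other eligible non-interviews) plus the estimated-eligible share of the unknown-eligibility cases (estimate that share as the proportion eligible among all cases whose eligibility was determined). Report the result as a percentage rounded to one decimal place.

Num = 157 + 14 + 32 + 13 = 216
Determined eligible = 157 + 14 + 32 + 13 + 13 = 229
e = 229 / (229 + 99) = 229 / 328 = 0.6982
Eligible share of unknowns = 0.6982 × 54 = 37.70
Denom = 229 + 37.70 = 266.70
CON2 = 216 / 266.70 = 0.8099

81.0%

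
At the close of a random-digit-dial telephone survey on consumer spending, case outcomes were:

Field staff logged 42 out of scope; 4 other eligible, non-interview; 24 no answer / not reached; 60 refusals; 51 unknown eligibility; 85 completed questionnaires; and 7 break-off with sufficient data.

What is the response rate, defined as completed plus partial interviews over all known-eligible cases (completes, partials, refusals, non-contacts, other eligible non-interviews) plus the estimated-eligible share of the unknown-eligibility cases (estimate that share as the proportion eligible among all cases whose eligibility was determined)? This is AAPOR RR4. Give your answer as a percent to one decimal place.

41.6%

Top → 85 + 7 = 92
Known eligible → 85 + 7 + 60 + 24 + 4 = 180
e = 180 / (180 + 42) = 180 / 222 = 0.8108
Eligible share of unknowns → 0.8108 × 51 = 41.35
Denom → 180 + 41.35 = 221.35
RR4 = 92 / 221.35 = 0.4156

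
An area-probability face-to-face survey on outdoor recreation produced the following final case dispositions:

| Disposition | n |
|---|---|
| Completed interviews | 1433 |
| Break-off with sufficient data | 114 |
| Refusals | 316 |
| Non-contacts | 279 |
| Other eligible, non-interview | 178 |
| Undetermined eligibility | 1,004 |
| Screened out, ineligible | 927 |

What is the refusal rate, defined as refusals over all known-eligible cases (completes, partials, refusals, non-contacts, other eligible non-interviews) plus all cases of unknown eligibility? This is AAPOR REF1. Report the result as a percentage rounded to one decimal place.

Numerator = 316
Denom = 1433 + 114 + 316 + 279 + 178 + 1004 = 3324
REF1 = 316 / 3324 = 0.0951

9.5%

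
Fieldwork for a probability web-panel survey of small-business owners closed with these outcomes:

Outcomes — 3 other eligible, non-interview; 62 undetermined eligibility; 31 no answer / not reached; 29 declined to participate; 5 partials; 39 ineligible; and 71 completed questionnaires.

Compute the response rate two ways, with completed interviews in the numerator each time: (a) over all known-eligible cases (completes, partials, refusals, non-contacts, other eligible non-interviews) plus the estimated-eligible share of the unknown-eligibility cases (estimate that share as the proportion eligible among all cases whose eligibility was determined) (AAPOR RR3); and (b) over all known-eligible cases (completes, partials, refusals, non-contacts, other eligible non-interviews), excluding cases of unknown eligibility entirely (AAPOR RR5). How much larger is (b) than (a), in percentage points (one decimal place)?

Num = 71
Known eligible = 71 + 5 + 29 + 31 + 3 = 139
e = 139 / (139 + 39) = 139 / 178 = 0.7809
e × U = 0.7809 × 62 = 48.42
Denominator = 139 + 48.42 = 187.42
RR3 = 71 / 187.42 = 0.3788
Denominator = 71 + 5 + 29 + 31 + 3 = 139
RR5 = 71 / 139 = 0.5108
Difference = 51.08 − 37.88 = 13.20 percentage points

13.2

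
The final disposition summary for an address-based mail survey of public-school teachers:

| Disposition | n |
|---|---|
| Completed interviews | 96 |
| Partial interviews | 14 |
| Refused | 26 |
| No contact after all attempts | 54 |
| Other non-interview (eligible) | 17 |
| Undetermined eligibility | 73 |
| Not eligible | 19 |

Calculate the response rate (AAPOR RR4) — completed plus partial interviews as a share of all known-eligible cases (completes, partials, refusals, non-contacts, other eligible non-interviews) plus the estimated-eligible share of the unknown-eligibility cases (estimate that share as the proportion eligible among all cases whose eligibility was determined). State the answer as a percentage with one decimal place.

40.2%

Num: 96 + 14 = 110
Determined eligible: 96 + 14 + 26 + 54 + 17 = 207
e = 207 / (207 + 19) = 207 / 226 = 0.9159
Estimated eligible among unknowns: 0.9159 × 73 = 66.86
Base: 207 + 66.86 = 273.86
RR4 = 110 / 273.86 = 0.4017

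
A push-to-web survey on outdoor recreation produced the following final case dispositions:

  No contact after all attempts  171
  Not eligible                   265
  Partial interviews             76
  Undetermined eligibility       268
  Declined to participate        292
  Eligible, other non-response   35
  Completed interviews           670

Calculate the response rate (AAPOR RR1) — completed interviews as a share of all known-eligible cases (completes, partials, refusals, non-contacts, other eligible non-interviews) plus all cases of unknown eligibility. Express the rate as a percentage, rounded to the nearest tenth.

Numerator → 670
Denom → 670 + 76 + 292 + 171 + 35 + 268 = 1512
RR1 = 670 / 1512 = 0.4431

44.3%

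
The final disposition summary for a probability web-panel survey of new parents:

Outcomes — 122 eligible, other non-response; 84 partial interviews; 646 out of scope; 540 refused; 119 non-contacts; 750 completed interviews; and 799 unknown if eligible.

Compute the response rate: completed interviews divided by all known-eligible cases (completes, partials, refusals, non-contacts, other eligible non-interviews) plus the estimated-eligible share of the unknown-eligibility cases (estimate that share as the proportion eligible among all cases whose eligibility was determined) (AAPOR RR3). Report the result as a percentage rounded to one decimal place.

Numerator = 750
Eligible (known) = 750 + 84 + 540 + 119 + 122 = 1615
e = 1615 / (1615 + 646) = 1615 / 2261 = 0.7143
e × U = 0.7143 × 799 = 570.73
Denom = 1615 + 570.73 = 2185.73
RR3 = 750 / 2185.73 = 0.3431

34.3%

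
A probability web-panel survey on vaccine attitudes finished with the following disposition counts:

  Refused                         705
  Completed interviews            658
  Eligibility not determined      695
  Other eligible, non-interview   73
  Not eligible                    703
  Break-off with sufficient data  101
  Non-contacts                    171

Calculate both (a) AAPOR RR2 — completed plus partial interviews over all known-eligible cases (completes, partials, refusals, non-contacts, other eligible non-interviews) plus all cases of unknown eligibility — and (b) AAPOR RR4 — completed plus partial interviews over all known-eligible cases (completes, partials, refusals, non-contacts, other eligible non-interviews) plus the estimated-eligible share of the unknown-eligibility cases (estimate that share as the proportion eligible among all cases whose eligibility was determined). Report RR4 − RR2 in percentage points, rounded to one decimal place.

Top: 658 + 101 = 759
Denom: 658 + 101 + 705 + 171 + 73 + 695 = 2403
RR2 = 759 / 2403 = 0.3159
Known eligible: 658 + 101 + 705 + 171 + 73 = 1708
e = 1708 / (1708 + 703) = 1708 / 2411 = 0.7084
Estimated eligible among unknowns: 0.7084 × 695 = 492.34
Denom: 1708 + 492.34 = 2200.34
RR4 = 759 / 2200.34 = 0.3449
Difference = 34.49 − 31.59 = 2.90 percentage points

2.9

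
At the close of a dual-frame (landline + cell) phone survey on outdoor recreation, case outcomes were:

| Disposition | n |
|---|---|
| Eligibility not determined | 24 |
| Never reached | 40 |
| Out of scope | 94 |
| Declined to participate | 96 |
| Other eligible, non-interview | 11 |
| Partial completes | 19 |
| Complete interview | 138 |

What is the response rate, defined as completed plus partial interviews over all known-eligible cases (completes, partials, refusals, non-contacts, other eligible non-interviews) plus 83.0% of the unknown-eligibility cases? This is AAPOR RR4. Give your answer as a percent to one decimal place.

48.5%

Numerator = 138 + 19 = 157
Eligible (known) = 138 + 19 + 96 + 40 + 11 = 304
Eligible share of unknowns = 0.8300 × 24 = 19.92
Base = 304 + 19.92 = 323.92
RR4 = 157 / 323.92 = 0.4847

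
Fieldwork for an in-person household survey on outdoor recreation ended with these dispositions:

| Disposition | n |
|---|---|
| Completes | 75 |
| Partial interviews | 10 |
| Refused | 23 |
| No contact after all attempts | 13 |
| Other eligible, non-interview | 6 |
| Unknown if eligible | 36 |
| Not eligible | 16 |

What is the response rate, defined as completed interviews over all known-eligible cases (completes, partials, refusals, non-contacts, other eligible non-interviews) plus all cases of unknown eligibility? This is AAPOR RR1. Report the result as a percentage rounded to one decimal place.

Top = 75
Denom = 75 + 10 + 23 + 13 + 6 + 36 = 163
RR1 = 75 / 163 = 0.4601

46.0%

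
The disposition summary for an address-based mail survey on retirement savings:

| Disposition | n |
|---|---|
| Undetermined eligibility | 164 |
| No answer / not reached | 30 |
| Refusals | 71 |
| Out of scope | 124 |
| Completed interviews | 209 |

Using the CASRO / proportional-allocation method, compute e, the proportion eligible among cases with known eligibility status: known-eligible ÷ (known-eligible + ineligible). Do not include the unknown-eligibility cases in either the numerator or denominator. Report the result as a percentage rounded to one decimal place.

71.4%

Determined eligible: 209 + 71 + 30 = 310
e = 310 / (310 + 124) = 310 / 434 = 0.7143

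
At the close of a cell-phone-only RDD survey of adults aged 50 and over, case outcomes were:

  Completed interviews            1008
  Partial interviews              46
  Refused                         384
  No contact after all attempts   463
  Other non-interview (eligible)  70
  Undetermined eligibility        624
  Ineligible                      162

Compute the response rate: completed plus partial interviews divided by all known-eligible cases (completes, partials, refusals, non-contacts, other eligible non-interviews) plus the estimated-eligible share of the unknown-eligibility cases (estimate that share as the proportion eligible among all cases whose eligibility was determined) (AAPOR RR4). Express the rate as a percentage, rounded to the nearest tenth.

41.4%

Numerator → 1008 + 46 = 1054
Known eligible → 1008 + 46 + 384 + 463 + 70 = 1971
e = 1971 / (1971 + 162) = 1971 / 2133 = 0.9241
Eligible share of unknowns → 0.9241 × 624 = 576.64
Base → 1971 + 576.64 = 2547.64
RR4 = 1054 / 2547.64 = 0.4137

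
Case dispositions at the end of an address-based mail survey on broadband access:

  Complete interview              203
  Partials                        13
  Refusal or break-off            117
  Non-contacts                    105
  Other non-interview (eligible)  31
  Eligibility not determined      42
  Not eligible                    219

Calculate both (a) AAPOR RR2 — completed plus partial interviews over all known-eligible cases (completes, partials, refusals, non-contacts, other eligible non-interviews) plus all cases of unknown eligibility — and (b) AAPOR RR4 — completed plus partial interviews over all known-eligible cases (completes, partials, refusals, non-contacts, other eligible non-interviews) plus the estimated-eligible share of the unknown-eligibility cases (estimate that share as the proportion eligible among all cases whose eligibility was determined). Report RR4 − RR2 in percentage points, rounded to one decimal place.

Num = 203 + 13 = 216
Base = 203 + 13 + 117 + 105 + 31 + 42 = 511
RR2 = 216 / 511 = 0.4227
Determined eligible = 203 + 13 + 117 + 105 + 31 = 469
e = 469 / (469 + 219) = 469 / 688 = 0.6817
e × U = 0.6817 × 42 = 28.63
Base = 469 + 28.63 = 497.63
RR4 = 216 / 497.63 = 0.4341
Difference = 43.41 − 42.27 = 1.14 percentage points

1.1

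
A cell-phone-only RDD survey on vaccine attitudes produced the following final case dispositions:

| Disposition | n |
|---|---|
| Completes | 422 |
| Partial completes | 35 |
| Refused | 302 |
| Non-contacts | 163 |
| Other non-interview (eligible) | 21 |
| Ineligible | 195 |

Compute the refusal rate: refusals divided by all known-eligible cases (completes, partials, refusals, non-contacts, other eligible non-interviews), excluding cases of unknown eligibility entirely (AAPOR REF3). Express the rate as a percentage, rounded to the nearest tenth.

32.0%

Num: 302
Base: 422 + 35 + 302 + 163 + 21 = 943
REF3 = 302 / 943 = 0.3203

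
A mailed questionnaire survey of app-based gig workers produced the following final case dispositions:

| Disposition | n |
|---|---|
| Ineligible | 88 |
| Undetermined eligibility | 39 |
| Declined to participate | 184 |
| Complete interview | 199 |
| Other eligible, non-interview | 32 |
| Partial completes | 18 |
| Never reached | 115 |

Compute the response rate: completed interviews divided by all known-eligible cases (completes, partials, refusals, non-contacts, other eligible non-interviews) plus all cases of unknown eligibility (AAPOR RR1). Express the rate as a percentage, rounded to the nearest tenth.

Num → 199
Base → 199 + 18 + 184 + 115 + 32 + 39 = 587
RR1 = 199 / 587 = 0.3390

33.9%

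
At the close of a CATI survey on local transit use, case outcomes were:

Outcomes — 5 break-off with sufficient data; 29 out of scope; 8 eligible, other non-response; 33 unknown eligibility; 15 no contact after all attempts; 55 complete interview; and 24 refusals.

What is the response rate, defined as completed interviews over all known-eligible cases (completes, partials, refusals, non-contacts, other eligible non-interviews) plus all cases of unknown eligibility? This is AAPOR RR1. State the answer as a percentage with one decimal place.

Num → 55
Base → 55 + 5 + 24 + 15 + 8 + 33 = 140
RR1 = 55 / 140 = 0.3929

39.3%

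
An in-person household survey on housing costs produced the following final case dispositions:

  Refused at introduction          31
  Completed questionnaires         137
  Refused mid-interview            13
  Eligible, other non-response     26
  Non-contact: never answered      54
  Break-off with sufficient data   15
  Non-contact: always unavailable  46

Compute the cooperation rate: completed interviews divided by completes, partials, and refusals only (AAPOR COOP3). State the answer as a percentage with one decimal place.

Refusals = 31 + 13 = 44
No answer / not reached = 54 + 46 = 100
Numerator = 137
Denominator = 137 + 15 + 44 = 196
COOP3 = 137 / 196 = 0.6990

69.9%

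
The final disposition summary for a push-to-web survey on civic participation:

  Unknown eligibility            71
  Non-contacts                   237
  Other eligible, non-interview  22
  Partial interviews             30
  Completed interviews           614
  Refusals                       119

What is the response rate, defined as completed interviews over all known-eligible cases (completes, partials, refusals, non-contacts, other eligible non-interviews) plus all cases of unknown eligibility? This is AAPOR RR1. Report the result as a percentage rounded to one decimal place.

Top: 614
Denominator: 614 + 30 + 119 + 237 + 22 + 71 = 1093
RR1 = 614 / 1093 = 0.5618

56.2%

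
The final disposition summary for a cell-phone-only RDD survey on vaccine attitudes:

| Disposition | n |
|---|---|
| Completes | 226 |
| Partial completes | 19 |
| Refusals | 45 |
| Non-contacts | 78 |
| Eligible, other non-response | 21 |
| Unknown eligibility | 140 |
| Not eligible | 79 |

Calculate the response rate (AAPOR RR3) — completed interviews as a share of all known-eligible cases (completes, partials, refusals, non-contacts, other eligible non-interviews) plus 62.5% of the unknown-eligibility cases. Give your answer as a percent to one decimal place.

Num → 226
Determined eligible → 226 + 19 + 45 + 78 + 21 = 389
e × U → 0.6250 × 140 = 87.50
Denominator → 389 + 87.50 = 476.50
RR3 = 226 / 476.50 = 0.4743

47.4%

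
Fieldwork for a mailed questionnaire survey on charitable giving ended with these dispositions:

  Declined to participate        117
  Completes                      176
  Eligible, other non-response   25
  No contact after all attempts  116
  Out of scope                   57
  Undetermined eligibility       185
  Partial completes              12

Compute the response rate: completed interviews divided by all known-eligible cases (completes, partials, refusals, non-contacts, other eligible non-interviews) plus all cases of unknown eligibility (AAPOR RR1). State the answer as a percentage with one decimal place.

Num = 176
Denom = 176 + 12 + 117 + 116 + 25 + 185 = 631
RR1 = 176 / 631 = 0.2789

27.9%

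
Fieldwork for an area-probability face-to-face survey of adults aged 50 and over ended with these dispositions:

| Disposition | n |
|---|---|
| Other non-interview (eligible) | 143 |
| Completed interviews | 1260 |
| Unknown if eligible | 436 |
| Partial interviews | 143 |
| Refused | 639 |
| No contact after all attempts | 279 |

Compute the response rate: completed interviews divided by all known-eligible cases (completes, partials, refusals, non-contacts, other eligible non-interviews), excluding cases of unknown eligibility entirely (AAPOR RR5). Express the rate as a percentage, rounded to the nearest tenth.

Top: 1260
Denominator: 1260 + 143 + 639 + 279 + 143 = 2464
RR5 = 1260 / 2464 = 0.5114

51.1%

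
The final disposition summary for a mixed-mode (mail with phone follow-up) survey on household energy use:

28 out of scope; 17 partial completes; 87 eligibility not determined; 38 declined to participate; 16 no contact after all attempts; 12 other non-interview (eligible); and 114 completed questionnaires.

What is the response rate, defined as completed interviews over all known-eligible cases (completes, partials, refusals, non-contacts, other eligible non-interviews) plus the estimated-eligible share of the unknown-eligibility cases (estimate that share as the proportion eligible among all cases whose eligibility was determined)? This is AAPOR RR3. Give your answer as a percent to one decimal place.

Numerator = 114
Known eligible = 114 + 17 + 38 + 16 + 12 = 197
e = 197 / (197 + 28) = 197 / 225 = 0.8756
Estimated eligible among unknowns = 0.8756 × 87 = 76.18
Denom = 197 + 76.18 = 273.18
RR3 = 114 / 273.18 = 0.4173

41.7%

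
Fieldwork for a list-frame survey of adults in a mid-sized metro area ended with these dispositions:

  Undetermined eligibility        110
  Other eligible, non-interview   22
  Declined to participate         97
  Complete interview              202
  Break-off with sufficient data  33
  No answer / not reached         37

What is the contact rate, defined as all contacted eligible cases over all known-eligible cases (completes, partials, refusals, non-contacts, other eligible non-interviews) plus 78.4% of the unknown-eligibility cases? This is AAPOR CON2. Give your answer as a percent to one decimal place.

Num = 202 + 33 + 97 + 22 = 354
Known eligible = 202 + 33 + 97 + 37 + 22 = 391
Eligible share of unknowns = 0.7840 × 110 = 86.24
Denominator = 391 + 86.24 = 477.24
CON2 = 354 / 477.24 = 0.7418

74.2%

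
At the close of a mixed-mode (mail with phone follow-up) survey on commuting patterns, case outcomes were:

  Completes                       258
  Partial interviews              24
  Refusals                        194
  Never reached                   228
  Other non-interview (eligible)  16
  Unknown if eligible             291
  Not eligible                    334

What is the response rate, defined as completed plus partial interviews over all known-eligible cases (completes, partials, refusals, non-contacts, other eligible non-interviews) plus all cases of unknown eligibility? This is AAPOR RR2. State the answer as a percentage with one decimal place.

27.9%

Top = 258 + 24 = 282
Denom = 258 + 24 + 194 + 228 + 16 + 291 = 1011
RR2 = 282 / 1011 = 0.2789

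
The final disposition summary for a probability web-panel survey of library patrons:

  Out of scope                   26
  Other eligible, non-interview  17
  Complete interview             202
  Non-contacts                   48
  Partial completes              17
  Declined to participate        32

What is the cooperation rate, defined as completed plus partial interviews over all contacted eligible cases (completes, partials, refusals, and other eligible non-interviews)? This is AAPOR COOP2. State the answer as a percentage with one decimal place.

81.7%

Numerator = 202 + 17 = 219
Denominator = 202 + 17 + 32 + 17 = 268
COOP2 = 219 / 268 = 0.8172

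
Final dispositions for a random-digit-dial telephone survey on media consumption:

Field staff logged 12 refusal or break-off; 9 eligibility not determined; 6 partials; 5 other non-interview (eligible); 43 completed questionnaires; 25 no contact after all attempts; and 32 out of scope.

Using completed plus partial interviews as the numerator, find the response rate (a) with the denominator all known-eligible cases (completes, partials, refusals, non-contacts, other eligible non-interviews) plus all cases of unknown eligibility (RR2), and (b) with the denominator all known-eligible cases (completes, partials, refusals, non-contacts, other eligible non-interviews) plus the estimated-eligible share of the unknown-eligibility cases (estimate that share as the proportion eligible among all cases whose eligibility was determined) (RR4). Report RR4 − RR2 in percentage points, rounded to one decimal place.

Num → 43 + 6 = 49
Denom → 43 + 6 + 12 + 25 + 5 + 9 = 100
RR2 = 49 / 100 = 0.4900
Determined eligible → 43 + 6 + 12 + 25 + 5 = 91
e = 91 / (91 + 32) = 91 / 123 = 0.7398
e × U → 0.7398 × 9 = 6.66
Denom → 91 + 6.66 = 97.66
RR4 = 49 / 97.66 = 0.5017
Difference = 50.17 − 49.00 = 1.17 percentage points

1.2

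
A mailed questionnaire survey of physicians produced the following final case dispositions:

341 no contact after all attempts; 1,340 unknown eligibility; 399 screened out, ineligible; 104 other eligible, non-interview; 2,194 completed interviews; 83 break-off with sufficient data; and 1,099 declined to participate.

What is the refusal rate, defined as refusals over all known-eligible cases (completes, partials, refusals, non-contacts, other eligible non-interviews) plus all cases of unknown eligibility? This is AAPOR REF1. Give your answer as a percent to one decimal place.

21.3%

Top → 1099
Denom → 2194 + 83 + 1099 + 341 + 104 + 1340 = 5161
REF1 = 1099 / 5161 = 0.2129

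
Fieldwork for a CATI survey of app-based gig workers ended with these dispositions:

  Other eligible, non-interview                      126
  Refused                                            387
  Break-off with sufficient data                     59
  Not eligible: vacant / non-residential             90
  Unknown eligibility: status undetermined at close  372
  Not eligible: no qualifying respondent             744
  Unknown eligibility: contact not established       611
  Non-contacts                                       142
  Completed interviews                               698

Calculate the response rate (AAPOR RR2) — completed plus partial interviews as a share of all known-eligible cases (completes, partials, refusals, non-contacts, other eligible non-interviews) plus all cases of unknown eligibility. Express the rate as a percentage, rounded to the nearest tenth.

31.6%

Eligibility not determined = 611 + 372 = 983
Screened out, ineligible = 744 + 90 = 834
Top: 698 + 59 = 757
Denom: 698 + 59 + 387 + 142 + 126 + 983 = 2395
RR2 = 757 / 2395 = 0.3161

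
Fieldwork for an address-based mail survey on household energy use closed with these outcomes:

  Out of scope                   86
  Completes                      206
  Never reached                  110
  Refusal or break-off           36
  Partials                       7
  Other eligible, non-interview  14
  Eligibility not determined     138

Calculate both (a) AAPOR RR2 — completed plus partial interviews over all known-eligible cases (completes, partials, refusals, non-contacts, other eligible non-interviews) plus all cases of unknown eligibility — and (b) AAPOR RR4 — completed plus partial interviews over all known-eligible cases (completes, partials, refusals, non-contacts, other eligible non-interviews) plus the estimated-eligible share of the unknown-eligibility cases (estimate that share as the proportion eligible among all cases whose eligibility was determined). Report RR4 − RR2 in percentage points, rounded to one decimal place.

Numerator → 206 + 7 = 213
Denominator → 206 + 7 + 36 + 110 + 14 + 138 = 511
RR2 = 213 / 511 = 0.4168
Eligible (known) → 206 + 7 + 36 + 110 + 14 = 373
e = 373 / (373 + 86) = 373 / 459 = 0.8126
e × U → 0.8126 × 138 = 112.14
Denominator → 373 + 112.14 = 485.14
RR4 = 213 / 485.14 = 0.4390
Difference = 43.90 − 41.68 = 2.22 percentage points

2.2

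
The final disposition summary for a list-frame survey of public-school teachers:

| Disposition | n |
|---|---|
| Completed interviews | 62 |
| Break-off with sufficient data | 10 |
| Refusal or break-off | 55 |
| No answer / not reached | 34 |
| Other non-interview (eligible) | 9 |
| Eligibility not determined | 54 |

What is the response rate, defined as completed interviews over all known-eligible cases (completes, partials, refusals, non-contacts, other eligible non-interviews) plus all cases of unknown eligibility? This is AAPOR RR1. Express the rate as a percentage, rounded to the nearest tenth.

27.7%

Numerator → 62
Base → 62 + 10 + 55 + 34 + 9 + 54 = 224
RR1 = 62 / 224 = 0.2768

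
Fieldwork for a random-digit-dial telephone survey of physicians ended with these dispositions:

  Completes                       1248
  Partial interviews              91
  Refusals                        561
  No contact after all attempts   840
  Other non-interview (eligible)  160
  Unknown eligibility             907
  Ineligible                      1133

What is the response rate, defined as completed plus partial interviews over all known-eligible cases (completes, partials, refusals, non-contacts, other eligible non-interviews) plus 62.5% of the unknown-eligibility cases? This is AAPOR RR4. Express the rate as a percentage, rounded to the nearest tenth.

Numerator → 1248 + 91 = 1339
Known eligible → 1248 + 91 + 561 + 840 + 160 = 2900
e × U → 0.6250 × 907 = 566.88
Base → 2900 + 566.88 = 3466.88
RR4 = 1339 / 3466.88 = 0.3862

38.6%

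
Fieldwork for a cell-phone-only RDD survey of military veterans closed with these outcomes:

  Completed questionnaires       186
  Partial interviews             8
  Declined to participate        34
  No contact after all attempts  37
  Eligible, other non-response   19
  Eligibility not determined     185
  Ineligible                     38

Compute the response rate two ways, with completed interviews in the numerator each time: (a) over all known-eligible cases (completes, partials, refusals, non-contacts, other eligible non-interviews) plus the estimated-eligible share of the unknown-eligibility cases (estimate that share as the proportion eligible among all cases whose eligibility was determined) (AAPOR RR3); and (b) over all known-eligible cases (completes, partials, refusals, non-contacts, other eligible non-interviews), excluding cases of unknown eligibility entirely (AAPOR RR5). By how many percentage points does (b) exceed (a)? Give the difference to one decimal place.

23.9

Top: 186
Eligible (known): 186 + 8 + 34 + 37 + 19 = 284
e = 284 / (284 + 38) = 284 / 322 = 0.8820
e × U: 0.8820 × 185 = 163.17
Base: 284 + 163.17 = 447.17
RR3 = 186 / 447.17 = 0.4159
Base: 186 + 8 + 34 + 37 + 19 = 284
RR5 = 186 / 284 = 0.6549
Difference = 65.49 − 41.59 = 23.90 percentage points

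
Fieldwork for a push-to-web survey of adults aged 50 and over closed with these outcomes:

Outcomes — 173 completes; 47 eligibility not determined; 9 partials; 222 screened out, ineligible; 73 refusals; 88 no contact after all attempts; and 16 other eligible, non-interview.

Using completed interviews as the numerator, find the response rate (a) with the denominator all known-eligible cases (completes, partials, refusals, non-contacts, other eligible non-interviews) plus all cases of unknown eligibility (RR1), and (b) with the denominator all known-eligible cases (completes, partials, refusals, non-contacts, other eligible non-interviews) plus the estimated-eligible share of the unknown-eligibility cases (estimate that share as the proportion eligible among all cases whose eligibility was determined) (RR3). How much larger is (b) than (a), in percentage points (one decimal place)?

2.0

Top: 173
Base: 173 + 9 + 73 + 88 + 16 + 47 = 406
RR1 = 173 / 406 = 0.4261
Known eligible: 173 + 9 + 73 + 88 + 16 = 359
e = 359 / (359 + 222) = 359 / 581 = 0.6179
Estimated eligible among unknowns: 0.6179 × 47 = 29.04
Base: 359 + 29.04 = 388.04
RR3 = 173 / 388.04 = 0.4458
Difference = 44.58 − 42.61 = 1.97 percentage points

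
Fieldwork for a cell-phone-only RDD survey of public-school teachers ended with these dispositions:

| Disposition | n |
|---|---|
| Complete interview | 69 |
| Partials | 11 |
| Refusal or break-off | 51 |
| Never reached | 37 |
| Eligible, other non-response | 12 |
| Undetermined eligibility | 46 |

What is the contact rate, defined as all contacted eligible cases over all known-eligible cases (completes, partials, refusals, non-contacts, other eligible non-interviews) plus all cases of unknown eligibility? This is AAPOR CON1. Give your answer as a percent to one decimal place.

63.3%

Top = 69 + 11 + 51 + 12 = 143
Denom = 69 + 11 + 51 + 37 + 12 + 46 = 226
CON1 = 143 / 226 = 0.6327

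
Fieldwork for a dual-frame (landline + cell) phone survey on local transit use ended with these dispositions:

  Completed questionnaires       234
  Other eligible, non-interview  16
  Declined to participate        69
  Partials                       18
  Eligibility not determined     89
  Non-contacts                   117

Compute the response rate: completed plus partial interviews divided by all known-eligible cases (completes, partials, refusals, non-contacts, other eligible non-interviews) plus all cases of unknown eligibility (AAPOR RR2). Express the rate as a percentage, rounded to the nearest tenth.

Top = 234 + 18 = 252
Denominator = 234 + 18 + 69 + 117 + 16 + 89 = 543
RR2 = 252 / 543 = 0.4641

46.4%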